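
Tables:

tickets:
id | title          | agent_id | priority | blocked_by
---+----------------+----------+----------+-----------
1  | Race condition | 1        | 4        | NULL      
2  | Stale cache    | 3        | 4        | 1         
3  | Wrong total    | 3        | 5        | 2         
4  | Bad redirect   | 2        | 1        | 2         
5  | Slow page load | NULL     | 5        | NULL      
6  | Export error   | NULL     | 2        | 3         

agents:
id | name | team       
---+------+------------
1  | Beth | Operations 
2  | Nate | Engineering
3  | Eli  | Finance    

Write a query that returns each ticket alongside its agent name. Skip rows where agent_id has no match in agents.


INNER JOIN keeps only tickets rows whose agent_id matches an id in agents. Walk through each ticket:
  - ticket 1 (Race condition): agent_id=1 -> matches Beth
  - ticket 2 (Stale cache): agent_id=3 -> matches Eli
  - ticket 3 (Wrong total): agent_id=3 -> matches Eli
  - ticket 4 (Bad redirect): agent_id=2 -> matches Nate
  - ticket 5 (Slow page load): agent_id=NULL, no match -> dropped
  - ticket 6 (Export error): agent_id=NULL, no match -> dropped
So 2 of 6 rows are dropped.

SQL:
SELECT a.title, b.name AS agent
FROM tickets a
INNER JOIN agents b ON a.agent_id = b.id

Result:
title          | agent
---------------+------
Race condition | Beth 
Stale cache    | Eli  
Wrong total    | Eli  
Bad redirect   | Nate 


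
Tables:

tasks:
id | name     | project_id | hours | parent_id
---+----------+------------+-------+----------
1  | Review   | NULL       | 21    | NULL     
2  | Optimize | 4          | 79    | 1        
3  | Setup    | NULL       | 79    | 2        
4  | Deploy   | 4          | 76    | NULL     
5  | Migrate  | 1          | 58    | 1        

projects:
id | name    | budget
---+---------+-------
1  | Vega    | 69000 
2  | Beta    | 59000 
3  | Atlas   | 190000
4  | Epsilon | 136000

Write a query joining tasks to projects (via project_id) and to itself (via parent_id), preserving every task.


Two LEFT JOINs from the same base table tasks: one to projects via project_id, one to tasks itself via parent_id. Both are LEFT so every task is preserved.
Match against projects:
  - task 1 (Review): project_id=NULL, no match -> kept with NULL
  - task 2 (Optimize): project_id=4 -> matches Epsilon
  - task 3 (Setup): project_id=NULL, no match -> kept with NULL
  - task 4 (Deploy): project_id=4 -> matches Epsilon
  - task 5 (Migrate): project_id=1 -> matches Vega
Match against tasks (self):
  - task 1 (Review): parent_id=NULL -> NULL
  - task 2 (Optimize): parent_id=1 -> Review
  - task 3 (Setup): parent_id=2 -> Optimize
  - task 4 (Deploy): parent_id=NULL -> NULL
  - task 5 (Migrate): parent_id=1 -> Review

SQL:
SELECT a.name, b.name AS project, c.name AS parent
FROM tasks a
LEFT JOIN projects b ON a.project_id = b.id
LEFT JOIN tasks c ON a.parent_id = c.id

Result:
name     | project | parent  
---------+---------+---------
Review   | NULL    | NULL    
Optimize | Epsilon | Review  
Setup    | NULL    | Optimize
Deploy   | Epsilon | NULL    
Migrate  | Vega    | Review  


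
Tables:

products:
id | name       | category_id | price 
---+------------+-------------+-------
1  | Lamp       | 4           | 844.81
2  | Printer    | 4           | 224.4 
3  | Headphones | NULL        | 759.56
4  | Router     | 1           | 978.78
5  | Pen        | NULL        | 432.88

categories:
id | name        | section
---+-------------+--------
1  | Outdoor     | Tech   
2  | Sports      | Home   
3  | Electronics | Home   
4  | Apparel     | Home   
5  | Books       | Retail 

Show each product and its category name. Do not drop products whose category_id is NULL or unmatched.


LEFT JOIN keeps every row from products (the left table); where category_id has no match in categories, the category columns become NULL. Walk through each product:
  - product 1 (Lamp): category_id=4 -> matches Apparel
  - product 2 (Printer): category_id=4 -> matches Apparel
  - product 3 (Headphones): category_id=NULL, no match -> kept with NULL
  - product 4 (Router): category_id=1 -> matches Outdoor
  - product 5 (Pen): category_id=NULL, no match -> kept with NULL
All 5 rows appear; 2 have NULL category.

SQL:
SELECT a.name, b.name AS category
FROM products a
LEFT JOIN categories b ON a.category_id = b.id

Result:
name       | category
-----------+---------
Lamp       | Apparel 
Printer    | Apparel 
Headphones | NULL    
Router     | Outdoor 
Pen        | NULL    


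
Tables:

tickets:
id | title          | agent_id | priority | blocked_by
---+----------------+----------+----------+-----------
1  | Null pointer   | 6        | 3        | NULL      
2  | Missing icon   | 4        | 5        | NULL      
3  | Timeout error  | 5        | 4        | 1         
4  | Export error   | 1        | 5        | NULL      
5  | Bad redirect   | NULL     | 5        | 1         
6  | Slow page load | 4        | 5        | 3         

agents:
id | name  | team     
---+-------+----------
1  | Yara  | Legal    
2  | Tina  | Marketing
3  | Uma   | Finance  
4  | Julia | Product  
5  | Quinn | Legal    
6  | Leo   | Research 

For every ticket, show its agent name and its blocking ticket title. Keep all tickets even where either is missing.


Two LEFT JOINs from the same base table tickets: one to agents via agent_id, one to tickets itself via blocked_by. Both are LEFT so every ticket is preserved.
Match against agents:
  - ticket 1 (Null pointer): agent_id=6 -> matches Leo
  - ticket 2 (Missing icon): agent_id=4 -> matches Julia
  - ticket 3 (Timeout error): agent_id=5 -> matches Quinn
  - ticket 4 (Export error): agent_id=1 -> matches Yara
  - ticket 5 (Bad redirect): agent_id=NULL, no match -> kept with NULL
  - ticket 6 (Slow page load): agent_id=4 -> matches Julia
Match against tickets (self):
  - ticket 1 (Null pointer): blocked_by=NULL -> NULL
  - ticket 2 (Missing icon): blocked_by=NULL -> NULL
  - ticket 3 (Timeout error): blocked_by=1 -> Null pointer
  - ticket 4 (Export error): blocked_by=NULL -> NULL
  - ticket 5 (Bad redirect): blocked_by=1 -> Null pointer
  - ticket 6 (Slow page load): blocked_by=3 -> Timeout error

SQL:
SELECT a.title, b.name AS agent, c.title AS blocked_by
FROM tickets a
LEFT JOIN agents b ON a.agent_id = b.id
LEFT JOIN tickets c ON a.blocked_by = c.id

Result:
title          | agent | blocked_by   
---------------+-------+--------------
Null pointer   | Leo   | NULL         
Missing icon   | Julia | NULL         
Timeout error  | Quinn | Null pointer 
Export error   | Yara  | NULL         
Bad redirect   | NULL  | Null pointer 
Slow page load | Julia | Timeout error


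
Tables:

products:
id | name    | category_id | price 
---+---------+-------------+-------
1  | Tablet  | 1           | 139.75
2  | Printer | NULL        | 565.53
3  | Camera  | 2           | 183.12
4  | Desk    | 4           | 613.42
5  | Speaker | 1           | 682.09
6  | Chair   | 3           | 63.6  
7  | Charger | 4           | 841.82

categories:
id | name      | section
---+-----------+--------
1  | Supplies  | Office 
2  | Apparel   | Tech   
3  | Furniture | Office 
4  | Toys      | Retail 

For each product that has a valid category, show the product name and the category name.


INNER JOIN keeps only products rows whose category_id matches an id in categories. Walk through each product:
  - product 1 (Tablet): category_id=1 -> matches Supplies
  - product 2 (Printer): category_id=NULL, no match -> dropped
  - product 3 (Camera): category_id=2 -> matches Apparel
  - product 4 (Desk): category_id=4 -> matches Toys
  - product 5 (Speaker): category_id=1 -> matches Supplies
  - product 6 (Chair): category_id=3 -> matches Furniture
  - product 7 (Charger): category_id=4 -> matches Toys
So 1 of 7 rows is dropped.

SQL:
SELECT a.name, b.name AS category
FROM products a
INNER JOIN categories b ON a.category_id = b.id

Result:
name    | category 
--------+----------
Tablet  | Supplies 
Camera  | Apparel  
Desk    | Toys     
Speaker | Supplies 
Chair   | Furniture
Charger | Toys     


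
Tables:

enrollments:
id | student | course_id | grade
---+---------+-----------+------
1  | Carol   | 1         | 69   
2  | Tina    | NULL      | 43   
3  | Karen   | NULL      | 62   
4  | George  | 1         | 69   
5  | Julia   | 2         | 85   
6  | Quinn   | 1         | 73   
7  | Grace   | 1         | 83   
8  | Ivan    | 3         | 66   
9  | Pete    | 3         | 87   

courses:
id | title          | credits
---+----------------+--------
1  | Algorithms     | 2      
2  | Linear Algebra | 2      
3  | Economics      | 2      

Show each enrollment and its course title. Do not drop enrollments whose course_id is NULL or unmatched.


LEFT JOIN keeps every row from enrollments (the left table); where course_id has no match in courses, the course columns become NULL. Walk through each enrollment:
  - enrollment 1 (Carol): course_id=1 -> matches Algorithms
  - enrollment 2 (Tina): course_id=NULL, no match -> kept with NULL
  - enrollment 3 (Karen): course_id=NULL, no match -> kept with NULL
  - enrollment 4 (George): course_id=1 -> matches Algorithms
  - enrollment 5 (Julia): course_id=2 -> matches Linear Algebra
  - enrollment 6 (Quinn): course_id=1 -> matches Algorithms
  - enrollment 7 (Grace): course_id=1 -> matches Algorithms
  - enrollment 8 (Ivan): course_id=3 -> matches Economics
  - enrollment 9 (Pete): course_id=3 -> matches Economics
All 9 rows appear; 2 have NULL course.

SQL:
SELECT a.student, b.title AS course
FROM enrollments a
LEFT JOIN courses b ON a.course_id = b.id

Result:
student | course        
--------+---------------
Carol   | Algorithms    
Tina    | NULL          
Karen   | NULL          
George  | Algorithms    
Julia   | Linear Algebra
Quinn   | Algorithms    
Grace   | Algorithms    
Ivan    | Economics     
Pete    | Economics     


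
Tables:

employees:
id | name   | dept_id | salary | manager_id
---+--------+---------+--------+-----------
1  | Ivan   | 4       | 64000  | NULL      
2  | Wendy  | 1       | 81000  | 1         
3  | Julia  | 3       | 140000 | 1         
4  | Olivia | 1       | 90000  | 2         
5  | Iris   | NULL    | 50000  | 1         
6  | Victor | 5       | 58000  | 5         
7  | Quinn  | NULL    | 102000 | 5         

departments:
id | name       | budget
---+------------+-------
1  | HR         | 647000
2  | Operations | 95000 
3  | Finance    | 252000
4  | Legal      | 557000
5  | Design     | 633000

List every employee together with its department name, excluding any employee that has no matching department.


INNER JOIN keeps only employees rows whose dept_id matches an id in departments. Walk through each employee:
  - employee 1 (Ivan): dept_id=4 -> matches Legal
  - employee 2 (Wendy): dept_id=1 -> matches HR
  - employee 3 (Julia): dept_id=3 -> matches Finance
  - employee 4 (Olivia): dept_id=1 -> matches HR
  - employee 5 (Iris): dept_id=NULL, no match -> dropped
  - employee 6 (Victor): dept_id=5 -> matches Design
  - employee 7 (Quinn): dept_id=NULL, no match -> dropped
So 2 of 7 rows are dropped.

SQL:
SELECT a.name, b.name AS department
FROM employees a
INNER JOIN departments b ON a.dept_id = b.id

Result:
name   | department
-------+-----------
Ivan   | Legal     
Wendy  | HR        
Julia  | Finance   
Olivia | HR        
Victor | Design    


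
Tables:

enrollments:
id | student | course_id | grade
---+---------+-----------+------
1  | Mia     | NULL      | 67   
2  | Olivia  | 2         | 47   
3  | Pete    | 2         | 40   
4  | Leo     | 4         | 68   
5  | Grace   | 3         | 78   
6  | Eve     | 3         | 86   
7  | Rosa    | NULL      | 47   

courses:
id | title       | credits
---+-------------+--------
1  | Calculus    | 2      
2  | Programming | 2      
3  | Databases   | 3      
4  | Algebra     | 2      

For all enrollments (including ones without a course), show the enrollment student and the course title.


LEFT JOIN keeps every row from enrollments (the left table); where course_id has no match in courses, the course columns become NULL. Walk through each enrollment:
  - enrollment 1 (Mia): course_id=NULL, no match -> kept with NULL
  - enrollment 2 (Olivia): course_id=2 -> matches Programming
  - enrollment 3 (Pete): course_id=2 -> matches Programming
  - enrollment 4 (Leo): course_id=4 -> matches Algebra
  - enrollment 5 (Grace): course_id=3 -> matches Databases
  - enrollment 6 (Eve): course_id=3 -> matches Databases
  - enrollment 7 (Rosa): course_id=NULL, no match -> kept with NULL
All 7 rows appear; 2 have NULL course.

SQL:
SELECT a.student, b.title AS course
FROM enrollments a
LEFT JOIN courses b ON a.course_id = b.id

Result:
student | course     
--------+------------
Mia     | NULL       
Olivia  | Programming
Pete    | Programming
Leo     | Algebra    
Grace   | Databases  
Eve     | Databases  
Rosa    | NULL       


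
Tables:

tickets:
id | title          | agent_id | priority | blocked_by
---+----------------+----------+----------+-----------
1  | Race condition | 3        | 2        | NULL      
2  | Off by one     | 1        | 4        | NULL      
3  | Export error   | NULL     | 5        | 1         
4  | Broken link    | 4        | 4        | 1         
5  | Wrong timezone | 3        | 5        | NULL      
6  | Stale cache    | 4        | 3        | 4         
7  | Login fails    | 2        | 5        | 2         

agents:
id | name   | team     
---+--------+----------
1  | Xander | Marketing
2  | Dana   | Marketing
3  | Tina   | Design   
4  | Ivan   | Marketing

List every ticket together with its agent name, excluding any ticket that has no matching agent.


INNER JOIN keeps only tickets rows whose agent_id matches an id in agents. Walk through each ticket:
  - ticket 1 (Race condition): agent_id=3 -> matches Tina
  - ticket 2 (Off by one): agent_id=1 -> matches Xander
  - ticket 3 (Export error): agent_id=NULL, no match -> dropped
  - ticket 4 (Broken link): agent_id=4 -> matches Ivan
  - ticket 5 (Wrong timezone): agent_id=3 -> matches Tina
  - ticket 6 (Stale cache): agent_id=4 -> matches Ivan
  - ticket 7 (Login fails): agent_id=2 -> matches Dana
So 1 of 7 rows is dropped.

SQL:
SELECT a.title, b.name AS agent
FROM tickets a
INNER JOIN agents b ON a.agent_id = b.id

Result:
title          | agent 
---------------+-------
Race condition | Tina  
Off by one     | Xander
Broken link    | Ivan  
Wrong timezone | Tina  
Stale cache    | Ivan  
Login fails    | Dana  


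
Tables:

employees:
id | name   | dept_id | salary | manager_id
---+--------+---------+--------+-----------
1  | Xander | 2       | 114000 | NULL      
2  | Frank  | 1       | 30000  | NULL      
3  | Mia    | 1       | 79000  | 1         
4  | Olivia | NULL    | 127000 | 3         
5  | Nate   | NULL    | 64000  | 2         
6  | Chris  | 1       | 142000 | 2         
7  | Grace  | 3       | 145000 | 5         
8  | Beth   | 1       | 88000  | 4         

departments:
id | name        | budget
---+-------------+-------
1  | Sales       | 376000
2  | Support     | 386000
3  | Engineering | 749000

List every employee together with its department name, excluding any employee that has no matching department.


INNER JOIN keeps only employees rows whose dept_id matches an id in departments. Walk through each employee:
  - employee 1 (Xander): dept_id=2 -> matches Support
  - employee 2 (Frank): dept_id=1 -> matches Sales
  - employee 3 (Mia): dept_id=1 -> matches Sales
  - employee 4 (Olivia): dept_id=NULL, no match -> dropped
  - employee 5 (Nate): dept_id=NULL, no match -> dropped
  - employee 6 (Chris): dept_id=1 -> matches Sales
  - employee 7 (Grace): dept_id=3 -> matches Engineering
  - employee 8 (Beth): dept_id=1 -> matches Sales
So 2 of 8 rows are dropped.

SQL:
SELECT a.name, b.name AS department
FROM employees a
INNER JOIN departments b ON a.dept_id = b.id

Result:
name   | department 
-------+------------
Xander | Support    
Frank  | Sales      
Mia    | Sales      
Chris  | Sales      
Grace  | Engineering
Beth   | Sales      


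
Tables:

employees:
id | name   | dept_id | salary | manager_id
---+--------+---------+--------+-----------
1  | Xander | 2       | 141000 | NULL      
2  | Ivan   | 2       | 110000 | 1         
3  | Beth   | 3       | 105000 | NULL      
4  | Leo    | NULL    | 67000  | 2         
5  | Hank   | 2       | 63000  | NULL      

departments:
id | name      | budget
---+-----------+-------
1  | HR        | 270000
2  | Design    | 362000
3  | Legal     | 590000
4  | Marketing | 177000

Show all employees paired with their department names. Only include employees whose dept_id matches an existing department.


INNER JOIN keeps only employees rows whose dept_id matches an id in departments. Walk through each employee:
  - employee 1 (Xander): dept_id=2 -> matches Design
  - employee 2 (Ivan): dept_id=2 -> matches Design
  - employee 3 (Beth): dept_id=3 -> matches Legal
  - employee 4 (Leo): dept_id=NULL, no match -> dropped
  - employee 5 (Hank): dept_id=2 -> matches Design
So 1 of 5 rows is dropped.

SQL:
SELECT a.name, b.name AS department
FROM employees a
INNER JOIN departments b ON a.dept_id = b.id

Result:
name   | department
-------+-----------
Xander | Design    
Ivan   | Design    
Beth   | Legal     
Hank   | Design    


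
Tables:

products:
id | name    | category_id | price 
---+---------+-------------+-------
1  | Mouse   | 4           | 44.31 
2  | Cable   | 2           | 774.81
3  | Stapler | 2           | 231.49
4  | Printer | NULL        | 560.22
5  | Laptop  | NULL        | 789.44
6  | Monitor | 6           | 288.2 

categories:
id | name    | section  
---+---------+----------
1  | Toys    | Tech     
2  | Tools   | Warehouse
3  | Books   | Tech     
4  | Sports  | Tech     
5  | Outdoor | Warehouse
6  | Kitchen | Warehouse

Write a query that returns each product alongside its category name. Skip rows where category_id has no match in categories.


INNER JOIN keeps only products rows whose category_id matches an id in categories. Walk through each product:
  - product 1 (Mouse): category_id=4 -> matches Sports
  - product 2 (Cable): category_id=2 -> matches Tools
  - product 3 (Stapler): category_id=2 -> matches Tools
  - product 4 (Printer): category_id=NULL, no match -> dropped
  - product 5 (Laptop): category_id=NULL, no match -> dropped
  - product 6 (Monitor): category_id=6 -> matches Kitchen
So 2 of 6 rows are dropped.

SQL:
SELECT a.name, b.name AS category
FROM products a
INNER JOIN categories b ON a.category_id = b.id

Result:
name    | category
--------+---------
Mouse   | Sports  
Cable   | Tools   
Stapler | Tools   
Monitor | Kitchen 


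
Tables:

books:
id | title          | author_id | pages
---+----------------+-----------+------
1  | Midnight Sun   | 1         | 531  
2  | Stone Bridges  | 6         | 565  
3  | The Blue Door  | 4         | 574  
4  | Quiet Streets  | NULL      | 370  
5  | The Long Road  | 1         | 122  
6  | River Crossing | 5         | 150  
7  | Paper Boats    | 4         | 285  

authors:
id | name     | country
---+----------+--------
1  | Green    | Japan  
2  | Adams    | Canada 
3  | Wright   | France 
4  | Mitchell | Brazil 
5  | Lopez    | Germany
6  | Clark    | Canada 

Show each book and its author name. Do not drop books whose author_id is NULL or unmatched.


LEFT JOIN keeps every row from books (the left table); where author_id has no match in authors, the author columns become NULL. Walk through each book:
  - book 1 (Midnight Sun): author_id=1 -> matches Green
  - book 2 (Stone Bridges): author_id=6 -> matches Clark
  - book 3 (The Blue Door): author_id=4 -> matches Mitchell
  - book 4 (Quiet Streets): author_id=NULL, no match -> kept with NULL
  - book 5 (The Long Road): author_id=1 -> matches Green
  - book 6 (River Crossing): author_id=5 -> matches Lopez
  - book 7 (Paper Boats): author_id=4 -> matches Mitchell
All 7 rows appear; 1 has NULL author.

SQL:
SELECT a.title, b.name AS author
FROM books a
LEFT JOIN authors b ON a.author_id = b.id

Result:
title          | author  
---------------+---------
Midnight Sun   | Green   
Stone Bridges  | Clark   
The Blue Door  | Mitchell
Quiet Streets  | NULL    
The Long Road  | Green   
River Crossing | Lopez   
Paper Boats    | Mitchell


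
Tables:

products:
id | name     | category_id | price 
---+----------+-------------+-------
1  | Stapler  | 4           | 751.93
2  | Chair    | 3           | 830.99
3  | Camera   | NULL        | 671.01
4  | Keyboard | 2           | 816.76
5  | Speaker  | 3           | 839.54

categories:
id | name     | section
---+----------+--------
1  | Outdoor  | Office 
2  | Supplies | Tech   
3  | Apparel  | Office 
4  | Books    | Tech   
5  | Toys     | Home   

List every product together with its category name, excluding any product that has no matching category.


INNER JOIN keeps only products rows whose category_id matches an id in categories. Walk through each product:
  - product 1 (Stapler): category_id=4 -> matches Books
  - product 2 (Chair): category_id=3 -> matches Apparel
  - product 3 (Camera): category_id=NULL, no match -> dropped
  - product 4 (Keyboard): category_id=2 -> matches Supplies
  - product 5 (Speaker): category_id=3 -> matches Apparel
So 1 of 5 rows is dropped.

SQL:
SELECT a.name, b.name AS category
FROM products a
INNER JOIN categories b ON a.category_id = b.id

Result:
name     | category
---------+---------
Stapler  | Books   
Chair    | Apparel 
Keyboard | Supplies
Speaker  | Apparel 


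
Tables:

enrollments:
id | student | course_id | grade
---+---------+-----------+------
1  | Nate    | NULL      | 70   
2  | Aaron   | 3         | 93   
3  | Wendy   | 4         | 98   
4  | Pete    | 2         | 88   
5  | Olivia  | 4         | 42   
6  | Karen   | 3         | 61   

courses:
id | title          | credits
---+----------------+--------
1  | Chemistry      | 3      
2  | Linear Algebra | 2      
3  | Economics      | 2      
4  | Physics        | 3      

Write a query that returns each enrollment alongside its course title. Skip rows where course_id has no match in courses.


INNER JOIN keeps only enrollments rows whose course_id matches an id in courses. Walk through each enrollment:
  - enrollment 1 (Nate): course_id=NULL, no match -> dropped
  - enrollment 2 (Aaron): course_id=3 -> matches Economics
  - enrollment 3 (Wendy): course_id=4 -> matches Physics
  - enrollment 4 (Pete): course_id=2 -> matches Linear Algebra
  - enrollment 5 (Olivia): course_id=4 -> matches Physics
  - enrollment 6 (Karen): course_id=3 -> matches Economics
So 1 of 6 rows is dropped.

SQL:
SELECT a.student, b.title AS course
FROM enrollments a
INNER JOIN courses b ON a.course_id = b.id

Result:
student | course        
--------+---------------
Aaron   | Economics     
Wendy   | Physics       
Pete    | Linear Algebra
Olivia  | Physics       
Karen   | Economics     


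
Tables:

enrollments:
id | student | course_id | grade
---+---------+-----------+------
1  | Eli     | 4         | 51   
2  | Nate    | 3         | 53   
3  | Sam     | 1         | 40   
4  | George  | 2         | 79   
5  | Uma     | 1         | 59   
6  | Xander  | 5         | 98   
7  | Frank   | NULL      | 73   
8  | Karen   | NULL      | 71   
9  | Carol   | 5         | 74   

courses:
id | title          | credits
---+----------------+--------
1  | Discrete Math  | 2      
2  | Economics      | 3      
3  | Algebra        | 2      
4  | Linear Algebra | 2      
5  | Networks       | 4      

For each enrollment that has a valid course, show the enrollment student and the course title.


INNER JOIN keeps only enrollments rows whose course_id matches an id in courses. Walk through each enrollment:
  - enrollment 1 (Eli): course_id=4 -> matches Linear Algebra
  - enrollment 2 (Nate): course_id=3 -> matches Algebra
  - enrollment 3 (Sam): course_id=1 -> matches Discrete Math
  - enrollment 4 (George): course_id=2 -> matches Economics
  - enrollment 5 (Uma): course_id=1 -> matches Discrete Math
  - enrollment 6 (Xander): course_id=5 -> matches Networks
  - enrollment 7 (Frank): course_id=NULL, no match -> dropped
  - enrollment 8 (Karen): course_id=NULL, no match -> dropped
  - enrollment 9 (Carol): course_id=5 -> matches Networks
So 2 of 9 rows are dropped.

SQL:
SELECT a.student, b.title AS course
FROM enrollments a
INNER JOIN courses b ON a.course_id = b.id

Result:
student | course        
--------+---------------
Eli     | Linear Algebra
Nate    | Algebra       
Sam     | Discrete Math 
George  | Economics     
Uma     | Discrete Math 
Xander  | Networks      
Carol   | Networks      


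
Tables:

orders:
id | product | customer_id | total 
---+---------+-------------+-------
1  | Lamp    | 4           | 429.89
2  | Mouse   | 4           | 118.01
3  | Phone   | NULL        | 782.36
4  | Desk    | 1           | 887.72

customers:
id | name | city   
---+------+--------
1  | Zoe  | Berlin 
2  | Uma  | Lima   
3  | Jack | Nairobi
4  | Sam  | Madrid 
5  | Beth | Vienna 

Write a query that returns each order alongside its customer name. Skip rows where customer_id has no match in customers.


INNER JOIN keeps only orders rows whose customer_id matches an id in customers. Walk through each order:
  - order 1 (Lamp): customer_id=4 -> matches Sam
  - order 2 (Mouse): customer_id=4 -> matches Sam
  - order 3 (Phone): customer_id=NULL, no match -> dropped
  - order 4 (Desk): customer_id=1 -> matches Zoe
So 1 of 4 rows is dropped.

SQL:
SELECT a.product, b.name AS customer
FROM orders a
INNER JOIN customers b ON a.customer_id = b.id

Result:
product | customer
--------+---------
Lamp    | Sam     
Mouse   | Sam     
Desk    | Zoe     


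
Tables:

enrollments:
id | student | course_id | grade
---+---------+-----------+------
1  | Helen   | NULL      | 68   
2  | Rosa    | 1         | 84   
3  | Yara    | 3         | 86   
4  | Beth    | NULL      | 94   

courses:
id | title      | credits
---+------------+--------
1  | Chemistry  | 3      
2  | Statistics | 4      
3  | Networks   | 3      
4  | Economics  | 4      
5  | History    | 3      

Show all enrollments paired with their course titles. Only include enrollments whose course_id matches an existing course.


INNER JOIN keeps only enrollments rows whose course_id matches an id in courses. Walk through each enrollment:
  - enrollment 1 (Helen): course_id=NULL, no match -> dropped
  - enrollment 2 (Rosa): course_id=1 -> matches Chemistry
  - enrollment 3 (Yara): course_id=3 -> matches Networks
  - enrollment 4 (Beth): course_id=NULL, no match -> dropped
So 2 of 4 rows are dropped.

SQL:
SELECT a.student, b.title AS course
FROM enrollments a
INNER JOIN courses b ON a.course_id = b.id

Result:
student | course   
--------+----------
Rosa    | Chemistry
Yara    | Networks 


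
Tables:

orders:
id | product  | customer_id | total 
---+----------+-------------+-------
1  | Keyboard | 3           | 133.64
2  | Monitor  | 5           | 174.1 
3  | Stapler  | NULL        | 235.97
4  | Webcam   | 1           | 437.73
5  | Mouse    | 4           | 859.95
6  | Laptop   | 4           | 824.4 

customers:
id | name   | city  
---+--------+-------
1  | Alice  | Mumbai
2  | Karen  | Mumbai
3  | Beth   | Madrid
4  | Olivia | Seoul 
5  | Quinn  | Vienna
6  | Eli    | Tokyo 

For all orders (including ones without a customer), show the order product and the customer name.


LEFT JOIN keeps every row from orders (the left table); where customer_id has no match in customers, the customer columns become NULL. Walk through each order:
  - order 1 (Keyboard): customer_id=3 -> matches Beth
  - order 2 (Monitor): customer_id=5 -> matches Quinn
  - order 3 (Stapler): customer_id=NULL, no match -> kept with NULL
  - order 4 (Webcam): customer_id=1 -> matches Alice
  - order 5 (Mouse): customer_id=4 -> matches Olivia
  - order 6 (Laptop): customer_id=4 -> matches Olivia
All 6 rows appear; 1 has NULL customer.

SQL:
SELECT a.product, b.name AS customer
FROM orders a
LEFT JOIN customers b ON a.customer_id = b.id

Result:
product  | customer
---------+---------
Keyboard | Beth    
Monitor  | Quinn   
Stapler  | NULL    
Webcam   | Alice   
Mouse    | Olivia  
Laptop   | Olivia  


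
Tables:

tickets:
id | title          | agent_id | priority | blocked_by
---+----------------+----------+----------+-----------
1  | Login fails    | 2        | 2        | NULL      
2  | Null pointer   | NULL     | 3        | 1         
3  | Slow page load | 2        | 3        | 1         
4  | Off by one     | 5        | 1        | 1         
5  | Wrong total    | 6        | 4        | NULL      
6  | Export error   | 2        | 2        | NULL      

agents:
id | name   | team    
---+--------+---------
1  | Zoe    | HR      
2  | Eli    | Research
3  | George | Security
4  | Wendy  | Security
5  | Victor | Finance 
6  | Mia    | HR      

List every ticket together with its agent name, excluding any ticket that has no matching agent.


INNER JOIN keeps only tickets rows whose agent_id matches an id in agents. Walk through each ticket:
  - ticket 1 (Login fails): agent_id=2 -> matches Eli
  - ticket 2 (Null pointer): agent_id=NULL, no match -> dropped
  - ticket 3 (Slow page load): agent_id=2 -> matches Eli
  - ticket 4 (Off by one): agent_id=5 -> matches Victor
  - ticket 5 (Wrong total): agent_id=6 -> matches Mia
  - ticket 6 (Export error): agent_id=2 -> matches Eli
So 1 of 6 rows is dropped.

SQL:
SELECT a.title, b.name AS agent
FROM tickets a
INNER JOIN agents b ON a.agent_id = b.id

Result:
title          | agent 
---------------+-------
Login fails    | Eli   
Slow page load | Eli   
Off by one     | Victor
Wrong total    | Mia   
Export error   | Eli   


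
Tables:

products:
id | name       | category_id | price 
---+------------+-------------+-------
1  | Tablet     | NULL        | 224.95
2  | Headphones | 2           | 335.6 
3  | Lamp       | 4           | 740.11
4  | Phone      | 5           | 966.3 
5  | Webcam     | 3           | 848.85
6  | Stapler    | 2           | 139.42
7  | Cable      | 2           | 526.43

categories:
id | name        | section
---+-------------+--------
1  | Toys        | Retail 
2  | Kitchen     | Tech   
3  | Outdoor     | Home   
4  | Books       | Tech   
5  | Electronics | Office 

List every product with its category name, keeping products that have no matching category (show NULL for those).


LEFT JOIN keeps every row from products (the left table); where category_id has no match in categories, the category columns become NULL. Walk through each product:
  - product 1 (Tablet): category_id=NULL, no match -> kept with NULL
  - product 2 (Headphones): category_id=2 -> matches Kitchen
  - product 3 (Lamp): category_id=4 -> matches Books
  - product 4 (Phone): category_id=5 -> matches Electronics
  - product 5 (Webcam): category_id=3 -> matches Outdoor
  - product 6 (Stapler): category_id=2 -> matches Kitchen
  - product 7 (Cable): category_id=2 -> matches Kitchen
All 7 rows appear; 1 has NULL category.

SQL:
SELECT a.name, b.name AS category
FROM products a
LEFT JOIN categories b ON a.category_id = b.id

Result:
name       | category   
-----------+------------
Tablet     | NULL       
Headphones | Kitchen    
Lamp       | Books      
Phone      | Electronics
Webcam     | Outdoor    
Stapler    | Kitchen    
Cable      | Kitchen    


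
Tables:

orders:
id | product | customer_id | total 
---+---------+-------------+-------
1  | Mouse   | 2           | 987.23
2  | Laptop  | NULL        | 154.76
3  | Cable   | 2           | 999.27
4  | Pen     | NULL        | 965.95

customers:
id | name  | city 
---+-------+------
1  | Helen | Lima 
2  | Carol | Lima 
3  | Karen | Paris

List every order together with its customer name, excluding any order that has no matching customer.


INNER JOIN keeps only orders rows whose customer_id matches an id in customers. Walk through each order:
  - order 1 (Mouse): customer_id=2 -> matches Carol
  - order 2 (Laptop): customer_id=NULL, no match -> dropped
  - order 3 (Cable): customer_id=2 -> matches Carol
  - order 4 (Pen): customer_id=NULL, no match -> dropped
So 2 of 4 rows are dropped.

SQL:
SELECT a.product, b.name AS customer
FROM orders a
INNER JOIN customers b ON a.customer_id = b.id

Result:
product | customer
--------+---------
Mouse   | Carol   
Cable   | Carol   


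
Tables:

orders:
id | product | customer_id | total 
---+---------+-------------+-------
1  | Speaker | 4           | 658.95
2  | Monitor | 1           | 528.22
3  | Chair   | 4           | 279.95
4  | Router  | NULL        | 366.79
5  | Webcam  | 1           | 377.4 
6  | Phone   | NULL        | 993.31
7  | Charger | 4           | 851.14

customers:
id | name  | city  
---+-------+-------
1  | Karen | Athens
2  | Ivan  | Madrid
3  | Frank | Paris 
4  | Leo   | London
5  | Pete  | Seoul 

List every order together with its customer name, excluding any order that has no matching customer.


INNER JOIN keeps only orders rows whose customer_id matches an id in customers. Walk through each order:
  - order 1 (Speaker): customer_id=4 -> matches Leo
  - order 2 (Monitor): customer_id=1 -> matches Karen
  - order 3 (Chair): customer_id=4 -> matches Leo
  - order 4 (Router): customer_id=NULL, no match -> dropped
  - order 5 (Webcam): customer_id=1 -> matches Karen
  - order 6 (Phone): customer_id=NULL, no match -> dropped
  - order 7 (Charger): customer_id=4 -> matches Leo
So 2 of 7 rows are dropped.

SQL:
SELECT a.product, b.name AS customer
FROM orders a
INNER JOIN customers b ON a.customer_id = b.id

Result:
product | customer
--------+---------
Speaker | Leo     
Monitor | Karen   
Chair   | Leo     
Webcam  | Karen   
Charger | Leo     


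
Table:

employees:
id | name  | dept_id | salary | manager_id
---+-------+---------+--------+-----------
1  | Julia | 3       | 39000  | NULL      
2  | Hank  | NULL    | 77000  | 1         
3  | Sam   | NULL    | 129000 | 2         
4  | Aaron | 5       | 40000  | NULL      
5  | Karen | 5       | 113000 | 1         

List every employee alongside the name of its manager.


This is a self-join: employees is joined to a second copy of itself, matching each row's manager_id to another row's id. Use LEFT JOIN so rows with manager_id=NULL are kept.
  - employee 1 (Julia): manager_id=NULL -> NULL
  - employee 2 (Hank): manager_id=1 -> Julia
  - employee 3 (Sam): manager_id=2 -> Hank
  - employee 4 (Aaron): manager_id=NULL -> NULL
  - employee 5 (Karen): manager_id=1 -> Julia

SQL:
SELECT a.name AS item, b.name AS manager
FROM employees a
LEFT JOIN employees b ON a.manager_id = b.id

Result:
item  | manager
------+--------
Julia | NULL   
Hank  | Julia  
Sam   | Hank   
Aaron | NULL   
Karen | Julia  


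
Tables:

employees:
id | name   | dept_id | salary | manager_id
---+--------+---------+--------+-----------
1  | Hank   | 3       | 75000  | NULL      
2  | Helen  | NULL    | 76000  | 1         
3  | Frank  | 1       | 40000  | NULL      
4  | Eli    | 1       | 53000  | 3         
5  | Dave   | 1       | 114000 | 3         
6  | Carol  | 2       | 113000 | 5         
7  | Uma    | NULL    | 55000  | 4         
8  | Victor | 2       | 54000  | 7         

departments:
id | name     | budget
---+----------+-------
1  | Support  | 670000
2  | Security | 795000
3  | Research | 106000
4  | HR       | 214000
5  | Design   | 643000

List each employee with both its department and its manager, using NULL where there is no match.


Two LEFT JOINs from the same base table employees: one to departments via dept_id, one to employees itself via manager_id. Both are LEFT so every employee is preserved.
Match against departments:
  - employee 1 (Hank): dept_id=3 -> matches Research
  - employee 2 (Helen): dept_id=NULL, no match -> kept with NULL
  - employee 3 (Frank): dept_id=1 -> matches Support
  - employee 4 (Eli): dept_id=1 -> matches Support
  - employee 5 (Dave): dept_id=1 -> matches Support
  - employee 6 (Carol): dept_id=2 -> matches Security
  - employee 7 (Uma): dept_id=NULL, no match -> kept with NULL
  - employee 8 (Victor): dept_id=2 -> matches Security
Match against employees (self):
  - employee 1 (Hank): manager_id=NULL -> NULL
  - employee 2 (Helen): manager_id=1 -> Hank
  - employee 3 (Frank): manager_id=NULL -> NULL
  - employee 4 (Eli): manager_id=3 -> Frank
  - employee 5 (Dave): manager_id=3 -> Frank
  - employee 6 (Carol): manager_id=5 -> Dave
  - employee 7 (Uma): manager_id=4 -> Eli
  - employee 8 (Victor): manager_id=7 -> Uma

SQL:
SELECT a.name, b.name AS department, c.name AS manager
FROM employees a
LEFT JOIN departments b ON a.dept_id = b.id
LEFT JOIN employees c ON a.manager_id = c.id

Result:
name   | department | manager
-------+------------+--------
Hank   | Research   | NULL   
Helen  | NULL       | Hank   
Frank  | Support    | NULL   
Eli    | Support    | Frank  
Dave   | Support    | Frank  
Carol  | Security   | Dave   
Uma    | NULL       | Eli    
Victor | Security   | Uma    


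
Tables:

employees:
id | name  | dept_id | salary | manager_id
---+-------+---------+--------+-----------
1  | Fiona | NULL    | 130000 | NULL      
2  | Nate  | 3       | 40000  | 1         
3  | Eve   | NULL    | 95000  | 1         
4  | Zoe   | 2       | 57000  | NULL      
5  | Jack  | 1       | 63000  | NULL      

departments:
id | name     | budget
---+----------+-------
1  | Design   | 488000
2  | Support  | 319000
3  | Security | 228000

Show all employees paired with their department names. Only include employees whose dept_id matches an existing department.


INNER JOIN keeps only employees rows whose dept_id matches an id in departments. Walk through each employee:
  - employee 1 (Fiona): dept_id=NULL, no match -> dropped
  - employee 2 (Nate): dept_id=3 -> matches Security
  - employee 3 (Eve): dept_id=NULL, no match -> dropped
  - employee 4 (Zoe): dept_id=2 -> matches Support
  - employee 5 (Jack): dept_id=1 -> matches Design
So 2 of 5 rows are dropped.

SQL:
SELECT a.name, b.name AS department
FROM employees a
INNER JOIN departments b ON a.dept_id = b.id

Result:
name | department
-----+-----------
Nate | Security  
Zoe  | Support   
Jack | Design    


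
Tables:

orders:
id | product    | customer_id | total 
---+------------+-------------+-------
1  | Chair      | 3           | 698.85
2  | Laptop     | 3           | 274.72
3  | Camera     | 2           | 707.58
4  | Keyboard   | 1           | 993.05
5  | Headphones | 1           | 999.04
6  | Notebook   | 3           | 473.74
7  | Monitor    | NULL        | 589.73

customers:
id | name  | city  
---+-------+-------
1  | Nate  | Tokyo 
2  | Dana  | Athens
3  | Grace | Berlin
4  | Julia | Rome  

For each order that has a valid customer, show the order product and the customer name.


INNER JOIN keeps only orders rows whose customer_id matches an id in customers. Walk through each order:
  - order 1 (Chair): customer_id=3 -> matches Grace
  - order 2 (Laptop): customer_id=3 -> matches Grace
  - order 3 (Camera): customer_id=2 -> matches Dana
  - order 4 (Keyboard): customer_id=1 -> matches Nate
  - order 5 (Headphones): customer_id=1 -> matches Nate
  - order 6 (Notebook): customer_id=3 -> matches Grace
  - order 7 (Monitor): customer_id=NULL, no match -> dropped
So 1 of 7 rows is dropped.

SQL:
SELECT a.product, b.name AS customer
FROM orders a
INNER JOIN customers b ON a.customer_id = b.id

Result:
product    | customer
-----------+---------
Chair      | Grace   
Laptop     | Grace   
Camera     | Dana    
Keyboard   | Nate    
Headphones | Nate    
Notebook   | Grace   


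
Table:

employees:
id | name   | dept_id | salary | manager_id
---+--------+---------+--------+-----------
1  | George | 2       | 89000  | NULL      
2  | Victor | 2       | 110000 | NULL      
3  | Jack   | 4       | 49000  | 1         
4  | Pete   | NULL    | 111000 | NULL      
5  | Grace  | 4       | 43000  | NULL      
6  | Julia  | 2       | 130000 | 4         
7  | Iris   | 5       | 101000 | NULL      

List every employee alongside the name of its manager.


This is a self-join: employees is joined to a second copy of itself, matching each row's manager_id to another row's id. Use LEFT JOIN so rows with manager_id=NULL are kept.
  - employee 1 (George): manager_id=NULL -> NULL
  - employee 2 (Victor): manager_id=NULL -> NULL
  - employee 3 (Jack): manager_id=1 -> George
  - employee 4 (Pete): manager_id=NULL -> NULL
  - employee 5 (Grace): manager_id=NULL -> NULL
  - employee 6 (Julia): manager_id=4 -> Pete
  - employee 7 (Iris): manager_id=NULL -> NULL

SQL:
SELECT a.name AS item, b.name AS manager
FROM employees a
LEFT JOIN employees b ON a.manager_id = b.id

Result:
item   | manager
-------+--------
George | NULL   
Victor | NULL   
Jack   | George 
Pete   | NULL   
Grace  | NULL   
Julia  | Pete   
Iris   | NULL   
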